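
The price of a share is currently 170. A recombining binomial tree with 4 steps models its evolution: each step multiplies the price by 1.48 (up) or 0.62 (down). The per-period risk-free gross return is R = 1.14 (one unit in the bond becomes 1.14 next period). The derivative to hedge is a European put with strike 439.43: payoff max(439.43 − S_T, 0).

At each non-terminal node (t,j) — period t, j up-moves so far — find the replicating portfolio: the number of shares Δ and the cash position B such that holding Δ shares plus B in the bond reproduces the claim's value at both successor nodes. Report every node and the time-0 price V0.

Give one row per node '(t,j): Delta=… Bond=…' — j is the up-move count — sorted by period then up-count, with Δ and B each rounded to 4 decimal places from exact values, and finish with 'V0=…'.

(0,0): Delta=-0.6160 Bond=224.6791
(1,0): Delta=-1.0000 Bond=296.6027
(1,1): Delta=-0.5109 Bond=229.6740
(2,0): Delta=-1.0000 Bond=338.1271
(2,1): Delta=-1.0000 Bond=338.1271
(2,2): Delta=-0.3769 Bond=211.9406
(3,0): Delta=-1.0000 Bond=385.4649
(3,1): Delta=-1.0000 Bond=385.4649
(3,2): Delta=-1.0000 Bond=385.4649
(3,3): Delta=-0.2062 Bond=147.5549
V0=119.9510

No-arbitrage ⇒ martingale measure with p* = (R−d)/(u−d) = 0.6047.
At expiry t=4: V(4,0)=414.3102, V(4,1)=379.4667, V(4,2)=296.2917, V(4,3)=97.7451, V(4,4)=0.0000
  t=3,j=0: stock 40.5158 → up 59.9633 (V=379.4667), down 25.1198 (V=414.3102). Price 344.9492; hedge Δ=-1.0000, bond B=385.4649.
  t=3,j=1: stock 96.7150 → up 143.1383 (V=296.2917), down 59.9633 (V=379.4667). Price 288.7499; hedge Δ=-1.0000, bond B=385.4649.
  t=3,j=2: stock 230.8682 → up 341.6849 (V=97.7451), down 143.1383 (V=296.2917). Price 154.5968; hedge Δ=-1.0000, bond B=385.4649.
  t=3,j=3: stock 551.1046 → up 815.6349 (V=0.0000), down 341.6849 (V=97.7451). Price 33.8977; hedge Δ=-0.2062, bond B=147.5549.
  t=2,j=0: stock 65.3480 → up 96.7150 (V=288.7499), down 40.5158 (V=344.9492). Price 272.7791; hedge Δ=-1.0000, bond B=338.1271.
  t=2,j=1: stock 155.9920 → up 230.8682 (V=154.5968), down 96.7150 (V=288.7499). Price 182.1351; hedge Δ=-1.0000, bond B=338.1271.
  t=2,j=2: stock 372.3680 → up 551.1046 (V=33.8977), down 230.8682 (V=154.5968). Price 71.5929; hedge Δ=-0.3769, bond B=211.9406.
  t=1,j=0: stock 105.4000 → up 155.9920 (V=182.1351), down 65.3480 (V=272.7791). Price 191.2027; hedge Δ=-1.0000, bond B=296.6027.
  t=1,j=1: stock 251.6000 → up 372.3680 (V=71.5929), down 155.9920 (V=182.1351). Price 101.1365; hedge Δ=-0.5109, bond B=229.6740.
  t=0,j=0: stock 170.0000 → up 251.6000 (V=101.1365), down 105.4000 (V=191.2027). Price 119.9510; hedge Δ=-0.6160, bond B=224.6791.
Self-financing check: at every node Δ·S+B equals the discounted successor values.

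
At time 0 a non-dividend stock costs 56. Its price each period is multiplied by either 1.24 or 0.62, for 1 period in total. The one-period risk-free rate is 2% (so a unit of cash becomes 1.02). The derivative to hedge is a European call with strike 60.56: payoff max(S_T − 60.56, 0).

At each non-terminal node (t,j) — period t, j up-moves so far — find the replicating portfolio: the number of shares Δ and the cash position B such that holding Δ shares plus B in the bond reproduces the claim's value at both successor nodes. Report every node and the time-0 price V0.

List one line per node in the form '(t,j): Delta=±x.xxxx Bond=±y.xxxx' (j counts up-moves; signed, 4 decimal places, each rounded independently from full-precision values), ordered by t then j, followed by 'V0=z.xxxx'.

(0,0): Delta=0.2558 Bond=-8.7059
V0=5.6167

Risk-neutral probability p* = (R−d)/(u−d) = (1.02−0.62)/(1.24−0.62) = 0.6452.
Terminal values V(1,·): V(1,0)=0.0000, V(1,1)=8.8800
  t=0,j=0: stock 56.0000 → up 69.4400 (V=8.8800), down 34.7200 (V=0.0000). Price 5.6167; hedge Δ=0.2558, bond B=-8.7059.
The time-0 hedge costs 5.6167, which is the no-arbitrage price.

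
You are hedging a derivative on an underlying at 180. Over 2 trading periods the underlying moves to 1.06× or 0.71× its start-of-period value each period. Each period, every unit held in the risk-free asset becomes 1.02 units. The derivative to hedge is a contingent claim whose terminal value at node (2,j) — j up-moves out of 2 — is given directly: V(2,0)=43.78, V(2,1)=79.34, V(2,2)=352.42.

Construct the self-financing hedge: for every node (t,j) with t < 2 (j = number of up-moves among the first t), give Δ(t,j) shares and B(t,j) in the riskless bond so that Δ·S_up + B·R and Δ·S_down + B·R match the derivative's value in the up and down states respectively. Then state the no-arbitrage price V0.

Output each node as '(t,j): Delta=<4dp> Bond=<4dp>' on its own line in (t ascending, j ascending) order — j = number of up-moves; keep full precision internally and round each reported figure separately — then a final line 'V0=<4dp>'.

Since d<R<u, set p* = (R−d)/(u−d) = 0.8857; price each node as the discounted p*-expectation of its children.
Terminal values V(2,·): V(2,0)=43.7800, V(2,1)=79.3400, V(2,2)=352.4200
  t=1,j=0: stock 127.8000 → up 135.4680 (V=79.3400), down 90.7380 (V=43.7800). Price 73.8000; hedge Δ=0.7950, bond B=-27.8000.
  t=1,j=1: stock 190.8000 → up 202.2480 (V=352.4200), down 135.4680 (V=79.3400). Price 314.9126; hedge Δ=4.0892, bond B=-465.3160.
  t=0,j=0: stock 180.0000 → up 190.8000 (V=314.9126), down 127.8000 (V=73.8000). Price 281.7224; hedge Δ=3.8272, bond B=-407.1707.
Check: Δ(0,0)·S0 + B(0,0) = 281.7224 = V0.

(0,0): Delta=3.8272 Bond=-407.1707
(1,0): Delta=0.7950 Bond=-27.8000
(1,1): Delta=4.0892 Bond=-465.3160
V0=281.7224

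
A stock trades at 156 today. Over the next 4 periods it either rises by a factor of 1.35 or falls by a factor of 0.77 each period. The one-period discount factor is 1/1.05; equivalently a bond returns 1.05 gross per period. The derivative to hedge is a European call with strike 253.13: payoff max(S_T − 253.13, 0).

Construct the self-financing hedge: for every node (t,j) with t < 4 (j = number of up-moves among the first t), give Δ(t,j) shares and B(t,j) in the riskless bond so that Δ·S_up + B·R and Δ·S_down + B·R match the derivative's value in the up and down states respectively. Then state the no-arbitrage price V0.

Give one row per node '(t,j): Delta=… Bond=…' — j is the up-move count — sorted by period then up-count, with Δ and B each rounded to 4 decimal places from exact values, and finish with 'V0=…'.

(0,0): Delta=0.3856 Bond=-40.1816
(1,0): Delta=0.1287 Bond=-11.3351
(1,1): Delta=0.5425 Bond=-75.2503
(2,0): Delta=0.0000 Bond=0.0000
(2,1): Delta=0.2073 Bond=-24.6539
(2,2): Delta=0.7474 Bond=-137.2545
(3,0): Delta=0.0000 Bond=0.0000
(3,1): Delta=0.0000 Bond=0.0000
(3,2): Delta=0.3340 Bond=-53.6221
(3,3): Delta=1.0000 Bond=-241.0762
V0=19.9646

Under the risk-neutral measure, an up-move has probability p* = (R−d)/(u−d) = 0.4828 and values discount at R = 1.05.
At expiry t=4: V(4,0)=0.0000, V(4,1)=0.0000, V(4,2)=0.0000, V(4,3)=42.4102, V(4,4)=265.0250
  t=3,j=0: stock 71.2191 → up 96.1458 (V=0.0000), down 54.8387 (V=0.0000). Price 0.0000; hedge Δ=0.0000, bond B=0.0000.
  t=3,j=1: stock 124.8647 → up 168.5674 (V=0.0000), down 96.1458 (V=0.0000). Price 0.0000; hedge Δ=0.0000, bond B=0.0000.
  t=3,j=2: stock 218.9187 → up 295.5402 (V=42.4102), down 168.5674 (V=0.0000). Price 19.4990; hedge Δ=0.3340, bond B=-53.6221.
  t=3,j=3: stock 383.8185 → up 518.1550 (V=265.0250), down 295.5402 (V=42.4102). Price 142.7423; hedge Δ=1.0000, bond B=-241.0762.
  t=2,j=0: stock 92.4924 → up 124.8647 (V=0.0000), down 71.2191 (V=0.0000). Price 0.0000; hedge Δ=0.0000, bond B=0.0000.
  t=2,j=1: stock 162.1620 → up 218.9187 (V=19.4990), down 124.8647 (V=0.0000). Price 8.9650; hedge Δ=0.2073, bond B=-24.6539.
  t=2,j=2: stock 284.3100 → up 383.8185 (V=142.7423), down 218.9187 (V=19.4990). Price 75.2340; hedge Δ=0.7474, bond B=-137.2545.
  t=1,j=0: stock 120.1200 → up 162.1620 (V=8.9650), down 92.4924 (V=0.0000). Price 4.1219; hedge Δ=0.1287, bond B=-11.3351.
  t=1,j=1: stock 210.6000 → up 284.3100 (V=75.2340), down 162.1620 (V=8.9650). Price 39.0066; hedge Δ=0.5425, bond B=-75.2503.
  t=0,j=0: stock 156.0000 → up 210.6000 (V=39.0066), down 120.1200 (V=4.1219). Price 19.9646; hedge Δ=0.3856, bond B=-40.1816.
The time-0 hedge costs 19.9646, which is the no-arbitrage price.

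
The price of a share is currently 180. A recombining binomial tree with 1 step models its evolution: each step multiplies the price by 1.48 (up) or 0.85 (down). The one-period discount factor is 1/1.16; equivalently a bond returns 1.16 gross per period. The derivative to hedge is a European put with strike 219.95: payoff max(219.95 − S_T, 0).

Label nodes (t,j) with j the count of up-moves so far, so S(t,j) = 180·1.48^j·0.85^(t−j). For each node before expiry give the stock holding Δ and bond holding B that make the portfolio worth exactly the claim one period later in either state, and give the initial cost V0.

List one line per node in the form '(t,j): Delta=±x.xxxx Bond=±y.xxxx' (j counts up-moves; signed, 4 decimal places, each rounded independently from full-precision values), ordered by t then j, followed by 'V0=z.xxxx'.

(0,0): Delta=-0.5904 Bond=135.5857
V0=29.3158

Since d<R<u, set p* = (R−d)/(u−d) = 0.4921; price each node as the discounted p*-expectation of its children.
Payoff layer (t=1): V(1,0)=66.9500, V(1,1)=0.0000
  t=0,j=0: stock 180.0000 → up 266.4000 (V=0.0000), down 153.0000 (V=66.9500). Price 29.3158; hedge Δ=-0.5904, bond B=135.5857.
Check: Δ(0,0)·S0 + B(0,0) = 29.3158 = V0.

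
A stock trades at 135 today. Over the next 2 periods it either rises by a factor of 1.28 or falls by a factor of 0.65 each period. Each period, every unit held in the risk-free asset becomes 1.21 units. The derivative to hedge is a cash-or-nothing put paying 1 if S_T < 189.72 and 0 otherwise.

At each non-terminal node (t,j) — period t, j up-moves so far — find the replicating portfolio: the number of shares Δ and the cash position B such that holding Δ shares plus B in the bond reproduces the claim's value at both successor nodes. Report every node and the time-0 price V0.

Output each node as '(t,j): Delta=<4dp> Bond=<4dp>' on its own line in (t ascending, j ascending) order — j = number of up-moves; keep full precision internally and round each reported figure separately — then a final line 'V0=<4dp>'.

Risk-neutral probability p* = (R−d)/(u−d) = (1.21−0.65)/(1.28−0.65) = 0.8889.
Terminal values V(2,·): V(2,0)=1.0000, V(2,1)=1.0000, V(2,2)=0.0000
  t=1,j=0: stock 87.7500 → up 112.3200 (V=1.0000), down 57.0375 (V=1.0000). Price 0.8264; hedge Δ=0.0000, bond B=0.8264.
  t=1,j=1: stock 172.8000 → up 221.1840 (V=0.0000), down 112.3200 (V=1.0000). Price 0.0918; hedge Δ=-0.0092, bond B=1.6791.
  t=0,j=0: stock 135.0000 → up 172.8000 (V=0.0918), down 87.7500 (V=0.8264). Price 0.1433; hedge Δ=-0.0086, bond B=1.3094.
Root portfolio cost Δ·135+B reproduces V0=0.1433.

(0,0): Delta=-0.0086 Bond=1.3094
(1,0): Delta=0.0000 Bond=0.8264
(1,1): Delta=-0.0092 Bond=1.6791
V0=0.1433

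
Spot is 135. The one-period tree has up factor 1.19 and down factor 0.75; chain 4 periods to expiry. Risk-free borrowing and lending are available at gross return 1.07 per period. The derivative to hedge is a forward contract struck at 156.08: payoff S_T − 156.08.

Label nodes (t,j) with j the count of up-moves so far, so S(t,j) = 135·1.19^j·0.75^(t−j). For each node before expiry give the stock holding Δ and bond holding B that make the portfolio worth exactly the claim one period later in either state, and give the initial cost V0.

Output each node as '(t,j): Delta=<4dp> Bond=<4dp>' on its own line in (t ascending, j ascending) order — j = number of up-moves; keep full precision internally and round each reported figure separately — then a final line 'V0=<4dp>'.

(0,0): Delta=1.0000 Bond=-119.0727
(1,0): Delta=1.0000 Bond=-127.4078
(1,1): Delta=1.0000 Bond=-127.4078
(2,0): Delta=1.0000 Bond=-136.3263
(2,1): Delta=1.0000 Bond=-136.3263
(2,2): Delta=1.0000 Bond=-136.3263
(3,0): Delta=1.0000 Bond=-145.8692
(3,1): Delta=1.0000 Bond=-145.8692
(3,2): Delta=1.0000 Bond=-145.8692
(3,3): Delta=1.0000 Bond=-145.8692
V0=15.9273

No-arbitrage ⇒ martingale measure with p* = (R−d)/(u−d) = 0.7273.
Payoff layer (t=4): V(4,0)=-113.3652, V(4,1)=-88.3058, V(4,2)=-48.5449, V(4,3)=14.5423, V(4,4)=114.6408
  t=3,j=0: stock 56.9531 → up 67.7742 (V=-88.3058), down 42.7148 (V=-113.3652). Price -88.9160; hedge Δ=1.0000, bond B=-145.8692.
  t=3,j=1: stock 90.3656 → up 107.5351 (V=-48.5449), down 67.7742 (V=-88.3058). Price -55.5035; hedge Δ=1.0000, bond B=-145.8692.
  t=3,j=2: stock 143.3801 → up 170.6223 (V=14.5423), down 107.5351 (V=-48.5449). Price -2.4890; hedge Δ=1.0000, bond B=-145.8692.
  t=3,j=3: stock 227.4965 → up 270.7208 (V=114.6408), down 170.6223 (V=14.5423). Price 81.6273; hedge Δ=1.0000, bond B=-145.8692.
  t=2,j=0: stock 75.9375 → up 90.3656 (V=-55.5035), down 56.9531 (V=-88.9160). Price -60.3888; hedge Δ=1.0000, bond B=-136.3263.
  t=2,j=1: stock 120.4875 → up 143.3801 (V=-2.4890), down 90.3656 (V=-55.5035). Price -15.8388; hedge Δ=1.0000, bond B=-136.3263.
  t=2,j=2: stock 191.1735 → up 227.4965 (V=81.6273), down 143.3801 (V=-2.4890). Price 54.8472; hedge Δ=1.0000, bond B=-136.3263.
  t=1,j=0: stock 101.2500 → up 120.4875 (V=-15.8388), down 75.9375 (V=-60.3888). Price -26.1578; hedge Δ=1.0000, bond B=-127.4078.
  t=1,j=1: stock 160.6500 → up 191.1735 (V=54.8472), down 120.4875 (V=-15.8388). Price 33.2422; hedge Δ=1.0000, bond B=-127.4078.
  t=0,j=0: stock 135.0000 → up 160.6500 (V=33.2422), down 101.2500 (V=-26.1578). Price 15.9273; hedge Δ=1.0000, bond B=-119.0727.
Root portfolio cost Δ·135+B reproduces V0=15.9273.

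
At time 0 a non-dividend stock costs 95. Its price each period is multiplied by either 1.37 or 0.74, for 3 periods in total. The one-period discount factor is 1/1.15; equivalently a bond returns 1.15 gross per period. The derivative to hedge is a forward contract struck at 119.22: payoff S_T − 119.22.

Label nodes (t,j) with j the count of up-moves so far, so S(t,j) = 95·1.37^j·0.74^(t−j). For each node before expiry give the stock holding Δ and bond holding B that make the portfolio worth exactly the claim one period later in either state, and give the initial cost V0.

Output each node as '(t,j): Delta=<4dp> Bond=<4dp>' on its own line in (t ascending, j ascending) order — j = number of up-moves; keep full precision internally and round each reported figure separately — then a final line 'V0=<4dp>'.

No-arbitrage ⇒ martingale measure with p* = (R−d)/(u−d) = 0.6508.
Terminal values V(3,·): V(3,0)=-80.7237, V(3,1)=-47.9499, V(3,2)=12.7261, V(3,3)=125.0585
(2,0): S=52.0220. Δ = (V_up−V_dn)/(S_up−S_dn) = (-47.9499−-80.7237)/(71.2701−38.4963) = 1.0000. V = [p*·-47.9499 + (1−p*)·-80.7237]/1.15 = -51.6476. B = V − Δ·S = -103.6696.
(2,1): S=96.3110. Δ = (V_up−V_dn)/(S_up−S_dn) = (12.7261−-47.9499)/(131.9461−71.2701) = 1.0000. V = [p*·12.7261 + (1−p*)·-47.9499]/1.15 = -7.3586. B = V − Δ·S = -103.6696.
(2,2): S=178.3055. Δ = (V_up−V_dn)/(S_up−S_dn) = (125.0585−12.7261)/(244.2785−131.9461) = 1.0000. V = [p*·125.0585 + (1−p*)·12.7261]/1.15 = 74.6359. B = V − Δ·S = -103.6696.
(1,0): S=70.3000. Δ = (V_up−V_dn)/(S_up−S_dn) = (-7.3586−-51.6476)/(96.3110−52.0220) = 1.0000. V = [p*·-7.3586 + (1−p*)·-51.6476]/1.15 = -19.8474. B = V − Δ·S = -90.1474.
(1,1): S=130.1500. Δ = (V_up−V_dn)/(S_up−S_dn) = (74.6359−-7.3586)/(178.3055−96.3110) = 1.0000. V = [p*·74.6359 + (1−p*)·-7.3586]/1.15 = 40.0026. B = V − Δ·S = -90.1474.
(0,0): S=95.0000. Δ = (V_up−V_dn)/(S_up−S_dn) = (40.0026−-19.8474)/(130.1500−70.3000) = 1.0000. V = [p*·40.0026 + (1−p*)·-19.8474]/1.15 = 16.6109. B = V − Δ·S = -78.3891.
The time-0 hedge costs 16.6109, which is the no-arbitrage price.

(0,0): Delta=1.0000 Bond=-78.3891
(1,0): Delta=1.0000 Bond=-90.1474
(1,1): Delta=1.0000 Bond=-90.1474
(2,0): Delta=1.0000 Bond=-103.6696
(2,1): Delta=1.0000 Bond=-103.6696
(2,2): Delta=1.0000 Bond=-103.6696
V0=16.6109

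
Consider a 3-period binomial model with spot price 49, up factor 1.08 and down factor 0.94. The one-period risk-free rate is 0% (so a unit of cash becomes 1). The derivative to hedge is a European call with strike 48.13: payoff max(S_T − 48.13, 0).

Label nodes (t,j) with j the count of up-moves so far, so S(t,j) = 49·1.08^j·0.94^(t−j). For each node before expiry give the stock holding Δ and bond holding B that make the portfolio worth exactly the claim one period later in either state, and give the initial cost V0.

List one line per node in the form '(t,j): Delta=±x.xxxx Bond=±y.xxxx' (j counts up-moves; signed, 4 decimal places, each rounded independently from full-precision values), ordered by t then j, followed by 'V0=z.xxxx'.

Under the risk-neutral measure, an up-move has probability p* = (R−d)/(u−d) = 0.4286 and values discount at R = 1.
Terminal values V(3,·): V(3,0)=0.0000, V(3,1)=0.0000, V(3,2)=5.5944, V(3,3)=13.5959
(2,0): S=43.2964. Δ = (V_up−V_dn)/(S_up−S_dn) = (0.0000−0.0000)/(46.7601−40.6986) = 0.0000. V = [p*·0.0000 + (1−p*)·0.0000]/1 = 0.0000. B = V − Δ·S = 0.0000.
(2,1): S=49.7448. Δ = (V_up−V_dn)/(S_up−S_dn) = (5.5944−0.0000)/(53.7244−46.7601) = 0.8033. V = [p*·5.5944 + (1−p*)·0.0000]/1 = 2.3976. B = V − Δ·S = -37.5623.
(2,2): S=57.1536. Δ = (V_up−V_dn)/(S_up−S_dn) = (13.5959−5.5944)/(61.7259−53.7244) = 1.0000. V = [p*·13.5959 + (1−p*)·5.5944]/1 = 9.0236. B = V − Δ·S = -48.1300.
(1,0): S=46.0600. Δ = (V_up−V_dn)/(S_up−S_dn) = (2.3976−0.0000)/(49.7448−43.2964) = 0.3718. V = [p*·2.3976 + (1−p*)·0.0000]/1 = 1.0275. B = V − Δ·S = -16.0981.
(1,1): S=52.9200. Δ = (V_up−V_dn)/(S_up−S_dn) = (9.0236−2.3976)/(57.1536−49.7448) = 0.8943. V = [p*·9.0236 + (1−p*)·2.3976]/1 = 5.2373. B = V − Δ·S = -42.0913.
(0,0): S=49.0000. Δ = (V_up−V_dn)/(S_up−S_dn) = (5.2373−1.0275)/(52.9200−46.0600) = 0.6137. V = [p*·5.2373 + (1−p*)·1.0275]/1 = 2.8317. B = V − Δ·S = -27.2381.
Each (Δ,B) replicates both successor values, so the strategy is self-financing and V0 is arbitrage-free.

(0,0): Delta=0.6137 Bond=-27.2381
(1,0): Delta=0.3718 Bond=-16.0981
(1,1): Delta=0.8943 Bond=-42.0913
(2,0): Delta=0.0000 Bond=0.0000
(2,1): Delta=0.8033 Bond=-37.5623
(2,2): Delta=1.0000 Bond=-48.1300
V0=2.8317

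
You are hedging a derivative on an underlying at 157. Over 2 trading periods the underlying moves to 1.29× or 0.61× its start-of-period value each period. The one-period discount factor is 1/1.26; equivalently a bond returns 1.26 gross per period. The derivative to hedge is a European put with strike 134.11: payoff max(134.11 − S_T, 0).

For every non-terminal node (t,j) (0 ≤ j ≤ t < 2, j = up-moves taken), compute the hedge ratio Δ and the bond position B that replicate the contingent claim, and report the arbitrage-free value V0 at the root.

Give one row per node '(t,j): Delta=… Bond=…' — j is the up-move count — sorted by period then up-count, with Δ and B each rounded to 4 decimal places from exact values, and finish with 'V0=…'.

(0,0): Delta=-0.0964 Bond=15.7961
(1,0): Delta=-1.0000 Bond=106.4365
(1,1): Delta=-0.0767 Bond=15.9092
V0=0.6542

Under the risk-neutral measure, an up-move has probability p* = (R−d)/(u−d) = 0.9559 and values discount at R = 1.26.
Terminal values V(2,·): V(2,0)=75.6903, V(2,1)=10.5667, V(2,2)=0.0000
Node (1,0) S=95.7700: V=(p*·10.5667+(1−p*)·75.6903)/1.26=10.6665; Δ=(10.5667−75.6903)/(123.5433−58.4197)=-1.0000; B=V−Δ·S=106.4365
Node (1,1) S=202.5300: V=(p*·0.0000+(1−p*)·10.5667)/1.26=0.3700; Δ=(0.0000−10.5667)/(261.2637−123.5433)=-0.0767; B=V−Δ·S=15.9092
Node (0,0) S=157.0000: V=(p*·0.3700+(1−p*)·10.6665)/1.26=0.6542; Δ=(0.3700−10.6665)/(202.5300−95.7700)=-0.0964; B=V−Δ·S=15.7961
The time-0 hedge costs 0.6542, which is the no-arbitrage price.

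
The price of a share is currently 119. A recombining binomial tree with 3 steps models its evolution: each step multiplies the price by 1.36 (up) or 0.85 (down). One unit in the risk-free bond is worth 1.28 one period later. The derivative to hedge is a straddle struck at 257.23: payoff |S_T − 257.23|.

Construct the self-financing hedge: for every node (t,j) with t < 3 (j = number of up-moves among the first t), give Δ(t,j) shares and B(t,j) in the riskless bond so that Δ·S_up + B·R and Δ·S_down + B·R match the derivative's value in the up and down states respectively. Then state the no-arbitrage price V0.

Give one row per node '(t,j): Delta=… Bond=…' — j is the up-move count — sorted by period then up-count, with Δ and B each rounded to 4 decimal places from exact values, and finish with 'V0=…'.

(0,0): Delta=-0.3979 Bond=75.0770
(1,0): Delta=-1.0000 Bond=157.0007
(1,1): Delta=-0.3279 Bond=84.7679
(2,0): Delta=-1.0000 Bond=200.9609
(2,1): Delta=-1.0000 Bond=200.9609
(2,2): Delta=-0.2497 Bond=91.3014
V0=27.7266

The replicating-portfolio and risk-neutral prices coincide; use p* = (1.28−0.85)/(1.36−0.85) = 0.8431 for the latter.
Payoff layer (t=3): V(3,0)=184.1491, V(3,1)=140.3006, V(3,2)=70.1430, V(3,3)=42.1093
(2,0): S=85.9775. Δ = (V_up−V_dn)/(S_up−S_dn) = (140.3006−184.1491)/(116.9294−73.0809) = -1.0000. V = [p*·140.3006 + (1−p*)·184.1491]/1.28 = 114.9834. B = V − Δ·S = 200.9609.
(2,1): S=137.5640. Δ = (V_up−V_dn)/(S_up−S_dn) = (70.1430−140.3006)/(187.0870−116.9294) = -1.0000. V = [p*·70.1430 + (1−p*)·140.3006]/1.28 = 63.3969. B = V − Δ·S = 200.9609.
(2,2): S=220.1024. Δ = (V_up−V_dn)/(S_up−S_dn) = (42.1093−70.1430)/(299.3393−187.0870) = -0.2497. V = [p*·42.1093 + (1−p*)·70.1430]/1.28 = 36.3334. B = V − Δ·S = 91.3014.
(1,0): S=101.1500. Δ = (V_up−V_dn)/(S_up−S_dn) = (63.3969−114.9834)/(137.5640−85.9775) = -1.0000. V = [p*·63.3969 + (1−p*)·114.9834]/1.28 = 55.8507. B = V − Δ·S = 157.0007.
(1,1): S=161.8400. Δ = (V_up−V_dn)/(S_up−S_dn) = (36.3334−63.3969)/(220.1024−137.5640) = -0.3279. V = [p*·36.3334 + (1−p*)·63.3969]/1.28 = 31.7021. B = V − Δ·S = 84.7679.
(0,0): S=119.0000. Δ = (V_up−V_dn)/(S_up−S_dn) = (31.7021−55.8507)/(161.8400−101.1500) = -0.3979. V = [p*·31.7021 + (1−p*)·55.8507]/1.28 = 27.7266. B = V − Δ·S = 75.0770.
The time-0 hedge costs 27.7266, which is the no-arbitrage price.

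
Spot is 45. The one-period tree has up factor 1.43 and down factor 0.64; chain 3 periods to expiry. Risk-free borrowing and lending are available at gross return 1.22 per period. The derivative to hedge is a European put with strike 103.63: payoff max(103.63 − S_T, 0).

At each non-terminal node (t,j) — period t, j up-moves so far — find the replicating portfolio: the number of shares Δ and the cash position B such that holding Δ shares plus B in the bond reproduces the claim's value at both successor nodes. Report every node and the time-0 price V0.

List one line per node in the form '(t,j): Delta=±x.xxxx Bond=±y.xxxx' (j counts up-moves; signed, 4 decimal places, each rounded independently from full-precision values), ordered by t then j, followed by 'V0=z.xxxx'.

No-arbitrage ⇒ martingale measure with p* = (R−d)/(u−d) = 0.7342.
Payoff layer (t=3): V(3,0)=91.8335, V(3,1)=77.2722, V(3,2)=44.7369, V(3,3)=0.0000
  t=2,j=0: stock 18.4320 → up 26.3578 (V=77.2722), down 11.7965 (V=91.8335). Price 66.5106; hedge Δ=-1.0000, bond B=84.9426.
  t=2,j=1: stock 41.1840 → up 58.8931 (V=44.7369), down 26.3578 (V=77.2722). Price 43.7586; hedge Δ=-1.0000, bond B=84.9426.
  t=2,j=2: stock 92.0205 → up 131.5893 (V=0.0000), down 58.8931 (V=44.7369). Price 9.7476; hedge Δ=-0.6154, bond B=66.3766.
  t=1,j=0: stock 28.8000 → up 41.1840 (V=43.7586), down 18.4320 (V=66.5106). Price 40.8251; hedge Δ=-1.0000, bond B=69.6251.
  t=1,j=1: stock 64.3500 → up 92.0205 (V=9.7476), down 41.1840 (V=43.7586). Price 15.4004; hedge Δ=-0.6690, bond B=58.4523.
  t=0,j=0: stock 45.0000 → up 64.3500 (V=15.4004), down 28.8000 (V=40.8251). Price 18.1630; hedge Δ=-0.7152, bond B=50.3462.
Self-financing check: at every node Δ·S+B equals the discounted successor values.

(0,0): Delta=-0.7152 Bond=50.3462
(1,0): Delta=-1.0000 Bond=69.6251
(1,1): Delta=-0.6690 Bond=58.4523
(2,0): Delta=-1.0000 Bond=84.9426
(2,1): Delta=-1.0000 Bond=84.9426
(2,2): Delta=-0.6154 Bond=66.3766
V0=18.1630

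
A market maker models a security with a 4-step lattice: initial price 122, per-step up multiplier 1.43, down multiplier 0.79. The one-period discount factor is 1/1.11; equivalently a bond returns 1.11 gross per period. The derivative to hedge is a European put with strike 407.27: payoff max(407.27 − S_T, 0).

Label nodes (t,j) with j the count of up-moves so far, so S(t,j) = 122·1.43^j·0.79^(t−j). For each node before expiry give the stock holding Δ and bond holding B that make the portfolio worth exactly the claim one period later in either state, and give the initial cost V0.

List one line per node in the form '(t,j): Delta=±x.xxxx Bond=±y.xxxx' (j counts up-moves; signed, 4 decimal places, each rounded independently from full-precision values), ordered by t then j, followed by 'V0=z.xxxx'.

No-arbitrage ⇒ martingale measure with p* = (R−d)/(u−d) = 0.5000.
Terminal values V(4,·): V(4,0)=359.7509, V(4,1)=321.2544, V(4,2)=251.5709, V(4,3)=125.4349, V(4,4)=0.0000
  t=3,j=0: stock 60.1508 → up 86.0156 (V=321.2544), down 47.5191 (V=359.7509). Price 306.7592; hedge Δ=-1.0000, bond B=366.9099.
  t=3,j=1: stock 108.8805 → up 155.6991 (V=251.5709), down 86.0156 (V=321.2544). Price 258.0294; hedge Δ=-1.0000, bond B=366.9099.
  t=3,j=2: stock 197.0875 → up 281.8351 (V=125.4349), down 155.6991 (V=251.5709). Price 169.8224; hedge Δ=-1.0000, bond B=366.9099.
  t=3,j=3: stock 356.7533 → up 510.1572 (V=0.0000), down 281.8351 (V=125.4349). Price 56.5022; hedge Δ=-0.5494, bond B=252.4943.
  t=2,j=0: stock 76.1402 → up 108.8805 (V=258.0294), down 60.1508 (V=306.7592). Price 254.4093; hedge Δ=-1.0000, bond B=330.5495.
  t=2,j=1: stock 137.8234 → up 197.0875 (V=169.8224), down 108.8805 (V=258.0294). Price 192.7261; hedge Δ=-1.0000, bond B=330.5495.
  t=2,j=2: stock 249.4778 → up 356.7533 (V=56.5022), down 197.0875 (V=169.8224). Price 101.9480; hedge Δ=-0.7097, bond B=279.0109.
  t=1,j=0: stock 96.3800 → up 137.8234 (V=192.7261), down 76.1402 (V=254.4093). Price 201.4123; hedge Δ=-1.0000, bond B=297.7923.
  t=1,j=1: stock 174.4600 → up 249.4778 (V=101.9480), down 137.8234 (V=192.7261). Price 132.7361; hedge Δ=-0.8130, bond B=274.5767.
  t=0,j=0: stock 122.0000 → up 174.4600 (V=132.7361), down 96.3800 (V=201.4123). Price 150.5173; hedge Δ=-0.8796, bond B=257.8239.
The time-0 hedge costs 150.5173, which is the no-arbitrage price.

(0,0): Delta=-0.8796 Bond=257.8239
(1,0): Delta=-1.0000 Bond=297.7923
(1,1): Delta=-0.8130 Bond=274.5767
(2,0): Delta=-1.0000 Bond=330.5495
(2,1): Delta=-1.0000 Bond=330.5495
(2,2): Delta=-0.7097 Bond=279.0109
(3,0): Delta=-1.0000 Bond=366.9099
(3,1): Delta=-1.0000 Bond=366.9099
(3,2): Delta=-1.0000 Bond=366.9099
(3,3): Delta=-0.5494 Bond=252.4943
V0=150.5173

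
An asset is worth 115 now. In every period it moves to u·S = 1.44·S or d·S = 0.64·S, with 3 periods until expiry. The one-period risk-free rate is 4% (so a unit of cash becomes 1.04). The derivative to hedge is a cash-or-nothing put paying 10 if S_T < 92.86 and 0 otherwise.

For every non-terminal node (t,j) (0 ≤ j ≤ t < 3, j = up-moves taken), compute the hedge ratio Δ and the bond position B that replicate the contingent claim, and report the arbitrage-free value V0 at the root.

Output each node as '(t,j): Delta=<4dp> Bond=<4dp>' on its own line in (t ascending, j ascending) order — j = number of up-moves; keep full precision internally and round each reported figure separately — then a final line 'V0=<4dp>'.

The replicating-portfolio and risk-neutral prices coincide; use p* = (1.04−0.64)/(1.44−0.64) = 0.5000 for the latter.
Terminal payoffs: V(3,0)=10.0000, V(3,1)=10.0000, V(3,2)=0.0000, V(3,3)=0.0000
Node (2,0) S=47.1040: V=(p*·10.0000+(1−p*)·10.0000)/1.04=9.6154; Δ=(10.0000−10.0000)/(67.8298−30.1466)=0.0000; B=V−Δ·S=9.6154
Node (2,1) S=105.9840: V=(p*·0.0000+(1−p*)·10.0000)/1.04=4.8077; Δ=(0.0000−10.0000)/(152.6170−67.8298)=-0.1179; B=V−Δ·S=17.3077
Node (2,2) S=238.4640: V=(p*·0.0000+(1−p*)·0.0000)/1.04=0.0000; Δ=(0.0000−0.0000)/(343.3882−152.6170)=0.0000; B=V−Δ·S=0.0000
Node (1,0) S=73.6000: V=(p*·4.8077+(1−p*)·9.6154)/1.04=6.9342; Δ=(4.8077−9.6154)/(105.9840−47.1040)=-0.0817; B=V−Δ·S=12.9438
Node (1,1) S=165.6000: V=(p*·0.0000+(1−p*)·4.8077)/1.04=2.3114; Δ=(0.0000−4.8077)/(238.4640−105.9840)=-0.0363; B=V−Δ·S=8.3210
Node (0,0) S=115.0000: V=(p*·2.3114+(1−p*)·6.9342)/1.04=4.4450; Δ=(2.3114−6.9342)/(165.6000−73.6000)=-0.0502; B=V−Δ·S=10.2235
Root portfolio cost Δ·115+B reproduces V0=4.4450.

(0,0): Delta=-0.0502 Bond=10.2235
(1,0): Delta=-0.0817 Bond=12.9438
(1,1): Delta=-0.0363 Bond=8.3210
(2,0): Delta=0.0000 Bond=9.6154
(2,1): Delta=-0.1179 Bond=17.3077
(2,2): Delta=0.0000 Bond=0.0000
V0=4.4450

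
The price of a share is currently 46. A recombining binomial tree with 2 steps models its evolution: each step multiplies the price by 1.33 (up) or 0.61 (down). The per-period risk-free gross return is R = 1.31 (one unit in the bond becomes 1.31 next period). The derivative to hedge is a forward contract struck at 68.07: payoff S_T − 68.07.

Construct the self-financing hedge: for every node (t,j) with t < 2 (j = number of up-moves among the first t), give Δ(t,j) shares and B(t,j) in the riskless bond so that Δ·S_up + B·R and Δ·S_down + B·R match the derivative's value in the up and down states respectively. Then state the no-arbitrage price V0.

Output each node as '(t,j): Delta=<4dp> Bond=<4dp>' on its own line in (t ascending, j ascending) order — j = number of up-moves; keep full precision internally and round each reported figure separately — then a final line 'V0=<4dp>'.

(0,0): Delta=1.0000 Bond=-39.6655
(1,0): Delta=1.0000 Bond=-51.9618
(1,1): Delta=1.0000 Bond=-51.9618
V0=6.3345

No-arbitrage ⇒ martingale measure with p* = (R−d)/(u−d) = 0.9722.
At expiry t=2: V(2,0)=-50.9534, V(2,1)=-30.7502, V(2,2)=13.2994
(1,0): S=28.0600. Δ = (V_up−V_dn)/(S_up−S_dn) = (-30.7502−-50.9534)/(37.3198−17.1166) = 1.0000. V = [p*·-30.7502 + (1−p*)·-50.9534]/1.31 = -23.9018. B = V − Δ·S = -51.9618.
(1,1): S=61.1800. Δ = (V_up−V_dn)/(S_up−S_dn) = (13.2994−-30.7502)/(81.3694−37.3198) = 1.0000. V = [p*·13.2994 + (1−p*)·-30.7502]/1.31 = 9.2182. B = V − Δ·S = -51.9618.
(0,0): S=46.0000. Δ = (V_up−V_dn)/(S_up−S_dn) = (9.2182−-23.9018)/(61.1800−28.0600) = 1.0000. V = [p*·9.2182 + (1−p*)·-23.9018]/1.31 = 6.3345. B = V − Δ·S = -39.6655.
Check: Δ(0,0)·S0 + B(0,0) = 6.3345 = V0.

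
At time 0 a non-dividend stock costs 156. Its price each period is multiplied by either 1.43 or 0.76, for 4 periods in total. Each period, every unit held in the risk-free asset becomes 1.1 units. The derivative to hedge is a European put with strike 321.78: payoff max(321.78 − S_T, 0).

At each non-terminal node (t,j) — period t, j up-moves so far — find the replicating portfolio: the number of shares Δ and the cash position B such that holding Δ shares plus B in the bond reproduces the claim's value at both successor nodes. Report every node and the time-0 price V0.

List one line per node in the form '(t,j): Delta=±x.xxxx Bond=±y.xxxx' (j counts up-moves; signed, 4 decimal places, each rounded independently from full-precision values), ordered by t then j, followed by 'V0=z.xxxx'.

The replicating-portfolio and risk-neutral prices coincide; use p* = (1.1−0.76)/(1.43−0.76) = 0.5075 for the latter.
Payoff layer (t=4): V(4,0)=269.7350, V(4,1)=223.8532, V(4,2)=137.5231, V(4,3)=0.0000, V(4,4)=0.0000
(3,0): S=68.4803. Δ = (V_up−V_dn)/(S_up−S_dn) = (223.8532−269.7350)/(97.9268−52.0450) = -1.0000. V = [p*·223.8532 + (1−p*)·269.7350]/1.1 = 224.0470. B = V − Δ·S = 292.5273.
(3,1): S=128.8510. Δ = (V_up−V_dn)/(S_up−S_dn) = (137.5231−223.8532)/(184.2569−97.9268) = -1.0000. V = [p*·137.5231 + (1−p*)·223.8532]/1.1 = 163.6763. B = V − Δ·S = 292.5273.
(3,2): S=242.4433. Δ = (V_up−V_dn)/(S_up−S_dn) = (0.0000−137.5231)/(346.6940−184.2569) = -0.8466. V = [p*·0.0000 + (1−p*)·137.5231]/1.1 = 61.5775. B = V − Δ·S = 266.8358.
(3,3): S=456.1763. Δ = (V_up−V_dn)/(S_up−S_dn) = (0.0000−0.0000)/(652.3321−346.6940) = 0.0000. V = [p*·0.0000 + (1−p*)·0.0000]/1.1 = 0.0000. B = V − Δ·S = 0.0000.
(2,0): S=90.1056. Δ = (V_up−V_dn)/(S_up−S_dn) = (163.6763−224.0470)/(128.8510−68.4803) = -1.0000. V = [p*·163.6763 + (1−p*)·224.0470]/1.1 = 175.8283. B = V − Δ·S = 265.9339.
(2,1): S=169.5408. Δ = (V_up−V_dn)/(S_up−S_dn) = (61.5775−163.6763)/(242.4433−128.8510) = -0.8988. V = [p*·61.5775 + (1−p*)·163.6763]/1.1 = 101.6954. B = V − Δ·S = 254.0816.
(2,2): S=319.0044. Δ = (V_up−V_dn)/(S_up−S_dn) = (0.0000−61.5775)/(456.1763−242.4433) = -0.2881. V = [p*·0.0000 + (1−p*)·61.5775]/1.1 = 27.5720. B = V − Δ·S = 119.4787.
(1,0): S=118.5600. Δ = (V_up−V_dn)/(S_up−S_dn) = (101.6954−175.8283)/(169.5408−90.1056) = -0.9332. V = [p*·101.6954 + (1−p*)·175.8283]/1.1 = 125.6442. B = V − Δ·S = 236.2903.
(1,1): S=223.0800. Δ = (V_up−V_dn)/(S_up−S_dn) = (27.5720−101.6954)/(319.0044−169.5408) = -0.4959. V = [p*·27.5720 + (1−p*)·101.6954]/1.1 = 58.2550. B = V − Δ·S = 168.8870.
(0,0): S=156.0000. Δ = (V_up−V_dn)/(S_up−S_dn) = (58.2550−125.6442)/(223.0800−118.5600) = -0.6447. V = [p*·58.2550 + (1−p*)·125.6442]/1.1 = 83.1334. B = V − Δ·S = 183.7142.
Each (Δ,B) replicates both successor values, so the strategy is self-financing and V0 is arbitrage-free.

(0,0): Delta=-0.6447 Bond=183.7142
(1,0): Delta=-0.9332 Bond=236.2903
(1,1): Delta=-0.4959 Bond=168.8870
(2,0): Delta=-1.0000 Bond=265.9339
(2,1): Delta=-0.8988 Bond=254.0816
(2,2): Delta=-0.2881 Bond=119.4787
(3,0): Delta=-1.0000 Bond=292.5273
(3,1): Delta=-1.0000 Bond=292.5273
(3,2): Delta=-0.8466 Bond=266.8358
(3,3): Delta=0.0000 Bond=0.0000
V0=83.1334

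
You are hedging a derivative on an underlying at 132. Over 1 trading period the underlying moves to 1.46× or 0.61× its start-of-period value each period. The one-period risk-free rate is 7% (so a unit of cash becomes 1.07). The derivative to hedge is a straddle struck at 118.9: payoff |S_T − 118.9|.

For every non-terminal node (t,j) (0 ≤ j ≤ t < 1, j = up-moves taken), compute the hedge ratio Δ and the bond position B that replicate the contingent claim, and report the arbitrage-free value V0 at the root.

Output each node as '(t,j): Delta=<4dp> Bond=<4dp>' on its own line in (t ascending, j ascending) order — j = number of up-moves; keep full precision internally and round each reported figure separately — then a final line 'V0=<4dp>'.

Under the risk-neutral measure, an up-move has probability p* = (R−d)/(u−d) = 0.5412 and values discount at R = 1.07.
Terminal payoffs: V(1,0)=38.3800, V(1,1)=73.8200
(0,0): S=132.0000. Δ = (V_up−V_dn)/(S_up−S_dn) = (73.8200−38.3800)/(192.7200−80.5200) = 0.3159. V = [p*·73.8200 + (1−p*)·38.3800]/1.07 = 53.7937. B = V − Δ·S = 12.0996.
Check: Δ(0,0)·S0 + B(0,0) = 53.7937 = V0.

(0,0): Delta=0.3159 Bond=12.0996
V0=53.7937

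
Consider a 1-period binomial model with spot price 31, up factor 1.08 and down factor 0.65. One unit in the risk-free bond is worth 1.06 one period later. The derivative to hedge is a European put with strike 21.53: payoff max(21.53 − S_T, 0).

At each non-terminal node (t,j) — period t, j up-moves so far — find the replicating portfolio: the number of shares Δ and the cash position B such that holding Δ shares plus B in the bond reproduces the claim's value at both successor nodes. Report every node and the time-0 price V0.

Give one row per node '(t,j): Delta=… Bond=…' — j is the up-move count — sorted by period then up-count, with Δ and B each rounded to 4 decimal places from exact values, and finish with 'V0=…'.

(0,0): Delta=-0.1035 Bond=3.2699
V0=0.0606

Under the risk-neutral measure, an up-move has probability p* = (R−d)/(u−d) = 0.9535 and values discount at R = 1.06.
Payoff layer (t=1): V(1,0)=1.3800, V(1,1)=0.0000
  t=0,j=0: stock 31.0000 → up 33.4800 (V=0.0000), down 20.1500 (V=1.3800). Price 0.0606; hedge Δ=-0.1035, bond B=3.2699.
Self-financing check: at every node Δ·S+B equals the discounted successor values.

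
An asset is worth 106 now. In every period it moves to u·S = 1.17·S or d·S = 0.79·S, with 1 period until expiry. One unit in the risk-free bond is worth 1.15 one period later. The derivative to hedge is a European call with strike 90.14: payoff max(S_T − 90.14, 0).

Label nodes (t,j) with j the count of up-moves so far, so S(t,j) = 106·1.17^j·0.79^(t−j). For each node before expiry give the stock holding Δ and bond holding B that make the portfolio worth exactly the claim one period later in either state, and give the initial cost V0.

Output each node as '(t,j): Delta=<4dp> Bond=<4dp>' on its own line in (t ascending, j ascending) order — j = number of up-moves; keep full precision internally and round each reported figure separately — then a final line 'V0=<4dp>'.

(0,0): Delta=0.8411 Bond=-61.2476
V0=27.9103

Risk-neutral probability p* = (R−d)/(u−d) = (1.15−0.79)/(1.17−0.79) = 0.9474.
Payoff layer (t=1): V(1,0)=0.0000, V(1,1)=33.8800
(0,0): S=106.0000. Δ = (V_up−V_dn)/(S_up−S_dn) = (33.8800−0.0000)/(124.0200−83.7400) = 0.8411. V = [p*·33.8800 + (1−p*)·0.0000]/1.15 = 27.9103. B = V − Δ·S = -61.2476.
Check: Δ(0,0)·S0 + B(0,0) = 27.9103 = V0.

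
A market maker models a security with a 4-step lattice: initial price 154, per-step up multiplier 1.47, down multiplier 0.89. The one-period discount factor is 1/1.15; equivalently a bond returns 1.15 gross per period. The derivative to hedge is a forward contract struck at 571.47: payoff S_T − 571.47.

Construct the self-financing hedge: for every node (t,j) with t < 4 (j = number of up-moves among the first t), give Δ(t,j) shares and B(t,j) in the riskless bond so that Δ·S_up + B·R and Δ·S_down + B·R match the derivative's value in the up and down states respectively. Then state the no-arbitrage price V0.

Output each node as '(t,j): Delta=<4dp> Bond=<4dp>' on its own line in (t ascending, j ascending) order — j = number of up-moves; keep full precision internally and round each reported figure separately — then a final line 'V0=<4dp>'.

(0,0): Delta=1.0000 Bond=-326.7398
(1,0): Delta=1.0000 Bond=-375.7508
(1,1): Delta=1.0000 Bond=-375.7508
(2,0): Delta=1.0000 Bond=-432.1134
(2,1): Delta=1.0000 Bond=-432.1134
(2,2): Delta=1.0000 Bond=-432.1134
(3,0): Delta=1.0000 Bond=-496.9304
(3,1): Delta=1.0000 Bond=-496.9304
(3,2): Delta=1.0000 Bond=-496.9304
(3,3): Delta=1.0000 Bond=-496.9304
V0=-172.7398

No-arbitrage ⇒ martingale measure with p* = (R−d)/(u−d) = 0.4483.
At expiry t=4: V(4,0)=-474.8469, V(4,1)=-411.8791, V(4,2)=-307.8761, V(4,3)=-136.0958, V(4,4)=147.6313
  t=3,j=0: stock 108.5652 → up 159.5909 (V=-411.8791), down 96.6231 (V=-474.8469). Price -388.3652; hedge Δ=1.0000, bond B=-496.9304.
  t=3,j=1: stock 179.3156 → up 263.5939 (V=-307.8761), down 159.5909 (V=-411.8791). Price -317.6148; hedge Δ=1.0000, bond B=-496.9304.
  t=3,j=2: stock 296.1730 → up 435.3742 (V=-136.0958), down 263.5939 (V=-307.8761). Price -200.7575; hedge Δ=1.0000, bond B=-496.9304.
  t=3,j=3: stock 489.1845 → up 719.1013 (V=147.6313), down 435.3742 (V=-136.0958). Price -7.7459; hedge Δ=1.0000, bond B=-496.9304.
  t=2,j=0: stock 121.9834 → up 179.3156 (V=-317.6148), down 108.5652 (V=-388.3652). Price -310.1300; hedge Δ=1.0000, bond B=-432.1134.
  t=2,j=1: stock 201.4782 → up 296.1730 (V=-200.7575), down 179.3156 (V=-317.6148). Price -230.6352; hedge Δ=1.0000, bond B=-432.1134.
  t=2,j=2: stock 332.7786 → up 489.1845 (V=-7.7459), down 296.1730 (V=-200.7575). Price -99.3348; hedge Δ=1.0000, bond B=-432.1134.
  t=1,j=0: stock 137.0600 → up 201.4782 (V=-230.6352), down 121.9834 (V=-310.1300). Price -238.6908; hedge Δ=1.0000, bond B=-375.7508.
  t=1,j=1: stock 226.3800 → up 332.7786 (V=-99.3348), down 201.4782 (V=-230.6352). Price -149.3708; hedge Δ=1.0000, bond B=-375.7508.
  t=0,j=0: stock 154.0000 → up 226.3800 (V=-149.3708), down 137.0600 (V=-238.6908). Price -172.7398; hedge Δ=1.0000, bond B=-326.7398.
Check: Δ(0,0)·S0 + B(0,0) = -172.7398 = V0.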